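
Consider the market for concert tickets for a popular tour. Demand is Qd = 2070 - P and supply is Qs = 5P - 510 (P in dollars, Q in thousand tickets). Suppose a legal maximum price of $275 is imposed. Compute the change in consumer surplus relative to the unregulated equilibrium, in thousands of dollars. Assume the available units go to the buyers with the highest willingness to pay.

Without the control the market clears where 2070 - P = 5P - 510, i.e. P* = 430 and Q* = 1640.
Since 275 < 430, the ceiling is binding.
At P = 275: Qd = 2070 - 275 = 1795 and Qs = 5·275 - 510 = 865.
Consumer surplus without the control is ½ · (2070 - 430) · 1640 = 1344800.
With the ceiling, 865 units are sold at 275 (assume they go to the highest-value buyers). The demand price at Q = 865 is 1205, so CS = ½ · [(2070 - 275) + (1205 - 275)] · 865 = 1178562.5.
Change in consumer surplus = 1178562.5 - 1344800 = -166237.5.

-166237.5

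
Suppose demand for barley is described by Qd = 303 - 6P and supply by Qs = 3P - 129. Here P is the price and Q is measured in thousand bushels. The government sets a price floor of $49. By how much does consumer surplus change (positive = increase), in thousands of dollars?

-12

Without the control the market clears where 303 - 6P = 3P - 129, i.e. P* = 48 and Q* = 15.
Because the floor (49) lies above the market-clearing price, it is binding.
At P = 49: Qd = 303 - 6·49 = 9 and Qs = 3·49 - 129 = 18.
Consumer surplus without the control is ½ · (50.5 - 48) · 15 = 18.75.
With the floor, consumers buy 9 units at 49, so CS = ½ · (50.5 - 49) · 9 = 6.75.
Change in consumer surplus = 6.75 - 18.75 = -12.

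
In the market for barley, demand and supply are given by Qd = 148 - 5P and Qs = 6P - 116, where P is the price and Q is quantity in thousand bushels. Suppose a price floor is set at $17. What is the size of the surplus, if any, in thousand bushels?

In a free market, 148 - 5P = 6P - 116 gives the equilibrium P* = 24, Q* = 28.
Since 17 is below P* = 24, the floor does not bind and the free-market outcome prevails.
Since the control does not bind, there is no surplus.

0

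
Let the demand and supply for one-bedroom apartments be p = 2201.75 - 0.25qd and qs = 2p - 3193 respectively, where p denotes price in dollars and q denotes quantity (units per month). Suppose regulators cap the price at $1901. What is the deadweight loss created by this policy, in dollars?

Rearranging demand gives qd = 8807 - 4p. In a free market, 8807 - 4p = 2p - 3193 gives the equilibrium p* = 2000, q* = 807.
Since 1901 < 2000, the ceiling is binding.
At p = 1901: qd = 8807 - 4·1901 = 1203 and qs = 2·1901 - 3193 = 609.
Quantity traded falls to 609. At q = 609 the demand price is (8807 - 609)/4 = 2049.5 and the supply price is (3193 + 609)/2 = 1901.
Deadweight loss = ½ · (2049.5 - 1901) · (807 - 609) = ½ · 148.5 · 198 = 14701.5.

14701.5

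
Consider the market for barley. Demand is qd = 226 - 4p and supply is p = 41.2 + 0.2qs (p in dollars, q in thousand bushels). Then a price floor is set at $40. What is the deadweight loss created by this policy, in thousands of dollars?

0

Rearranging supply gives qs = 5p - 206. Without the control the market clears where 226 - 4p = 5p - 206, i.e. p* = 48 and q* = 34.
The floor of 40 is below the equilibrium price 48, so it is not binding; the market clears at p* = 48, q* = 34.
Since the control does not bind, no trades are prevented and deadweight loss is zero.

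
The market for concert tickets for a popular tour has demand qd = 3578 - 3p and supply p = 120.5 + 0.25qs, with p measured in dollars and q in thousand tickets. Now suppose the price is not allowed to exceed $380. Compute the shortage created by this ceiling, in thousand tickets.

1400

Rearranging supply gives qs = 4p - 482. Setting quantity demanded equal to quantity supplied, 3578 - 3p = 4p - 482, gives p* = 580 and q* = 1838.
The ceiling of 380 is below the equilibrium price 580, so it binds.
At p = 380: qd = 3578 - 3·380 = 2438 and qs = 4·380 - 482 = 1038.
Shortage = qd - qs = 2438 - 1038 = 1400.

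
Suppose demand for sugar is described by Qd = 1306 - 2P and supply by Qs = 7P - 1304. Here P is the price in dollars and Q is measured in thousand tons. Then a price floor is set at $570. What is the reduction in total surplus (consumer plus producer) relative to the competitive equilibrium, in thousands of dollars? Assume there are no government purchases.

100800

In a free market, 1306 - 2P = 7P - 1304 gives the equilibrium P* = 290, Q* = 726.
The floor of 570 is above the equilibrium price 290, so it binds.
At P = 570: Qd = 1306 - 2·570 = 166 and Qs = 7·570 - 1304 = 2686.
Quantity traded falls to 166. At Q = 166 the demand price is (1306 - 166)/2 = 570 and the supply price is (1304 + 166)/7 = 210.
Deadweight loss = ½ · (570 - 210) · (726 - 166) = ½ · 360 · 560 = 100800.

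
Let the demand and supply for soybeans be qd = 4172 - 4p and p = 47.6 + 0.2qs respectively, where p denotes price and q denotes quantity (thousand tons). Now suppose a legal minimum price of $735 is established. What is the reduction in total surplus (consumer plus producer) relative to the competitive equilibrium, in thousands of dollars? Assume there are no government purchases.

Rearranging supply gives qs = 5p - 238. Without the control the market clears where 4172 - 4p = 5p - 238, i.e. p* = 490 and q* = 2212.
The floor of 735 is above the equilibrium price 490, so it binds.
At p = 735: qd = 4172 - 4·735 = 1232 and qs = 5·735 - 238 = 3437.
Quantity traded falls to 1232. At q = 1232 the demand price is (4172 - 1232)/4 = 735 and the supply price is (238 + 1232)/5 = 294.
Deadweight loss = ½ · (735 - 294) · (2212 - 1232) = ½ · 441 · 980 = 216090.

216090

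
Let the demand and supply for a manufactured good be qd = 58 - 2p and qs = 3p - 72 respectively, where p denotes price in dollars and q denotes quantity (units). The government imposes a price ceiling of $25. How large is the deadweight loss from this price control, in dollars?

Without the control the market clears where 58 - 2p = 3p - 72, i.e. p* = 26 and q* = 6.
The ceiling of 25 is below the equilibrium price 26, so it binds.
At p = 25: qd = 58 - 2·25 = 8 and qs = 3·25 - 72 = 3.
Quantity traded falls to 3. At q = 3 the demand price is (58 - 3)/2 = 27.5 and the supply price is (72 + 3)/3 = 25.
Deadweight loss = ½ · (27.5 - 25) · (6 - 3) = ½ · 2.5 · 3 = 3.75.

3.75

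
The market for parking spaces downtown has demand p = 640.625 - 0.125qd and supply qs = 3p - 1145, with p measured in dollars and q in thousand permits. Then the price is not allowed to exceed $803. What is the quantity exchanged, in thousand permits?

565

Rearranging demand gives qd = 5125 - 8p. Equilibrium: 5125 - 8p = 3p - 1145, so 6270 = 11p and p* = 570, q* = 565.
The ceiling of 803 is above the equilibrium price 570, so it is not binding; the market clears at p* = 570, q* = 565.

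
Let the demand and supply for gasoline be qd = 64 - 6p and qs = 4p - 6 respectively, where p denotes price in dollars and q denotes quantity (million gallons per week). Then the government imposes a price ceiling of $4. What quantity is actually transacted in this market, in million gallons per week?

10

Setting quantity demanded equal to quantity supplied, 64 - 6p = 4p - 6, gives p* = 7 and q* = 22.
Because the ceiling (4) lies below the market-clearing price, it is binding.
At p = 4: qd = 64 - 6·4 = 40 and qs = 4·4 - 6 = 10.
The quantity actually transacted is the short side, supply: 10.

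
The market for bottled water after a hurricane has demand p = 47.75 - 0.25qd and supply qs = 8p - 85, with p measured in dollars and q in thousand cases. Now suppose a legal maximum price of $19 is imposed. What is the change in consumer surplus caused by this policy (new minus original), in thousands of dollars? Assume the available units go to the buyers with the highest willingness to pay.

140

Rearranging demand gives qd = 191 - 4p. Equilibrium: 191 - 4p = 8p - 85, so 276 = 12p and p* = 23, q* = 99.
Because the ceiling (19) lies below the market-clearing price, it is binding.
At p = 19: qd = 191 - 4·19 = 115 and qs = 8·19 - 85 = 67.
Consumer surplus without the control is ½ · (47.75 - 23) · 99 = 1225.125.
With the ceiling, 67 units are sold at 19 (assume they go to the highest-value buyers). The demand price at q = 67 is 31, so CS = ½ · [(47.75 - 19) + (31 - 19)] · 67 = 1365.125.
Change in consumer surplus = 1365.125 - 1225.125 = 140.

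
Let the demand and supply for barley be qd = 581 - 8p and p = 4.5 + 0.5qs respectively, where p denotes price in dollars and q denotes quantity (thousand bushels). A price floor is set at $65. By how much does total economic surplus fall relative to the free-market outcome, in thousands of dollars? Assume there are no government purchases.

Rearranging supply gives qs = 2p - 9. Setting quantity demanded equal to quantity supplied, 581 - 8p = 2p - 9, gives p* = 59 and q* = 109.
Since 65 > 59, the floor is binding.
At p = 65: qd = 581 - 8·65 = 61 and qs = 2·65 - 9 = 121.
Quantity traded falls to 61. At q = 61 the demand price is (581 - 61)/8 = 65 and the supply price is (9 + 61)/2 = 35.
Deadweight loss = ½ · (65 - 35) · (109 - 61) = ½ · 30 · 48 = 720.

720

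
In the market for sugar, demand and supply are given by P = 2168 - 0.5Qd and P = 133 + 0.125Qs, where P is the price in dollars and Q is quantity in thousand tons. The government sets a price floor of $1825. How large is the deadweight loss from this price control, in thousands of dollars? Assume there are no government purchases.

2064031.25

Rearranging demand gives Qd = 4336 - 2P; rearranging supply gives Qs = 8P - 1064. Setting quantity demanded equal to quantity supplied, 4336 - 2P = 8P - 1064, gives P* = 540 and Q* = 3256.
The floor of 1825 is above the equilibrium price 540, so it binds.
At P = 1825: Qd = 4336 - 2·1825 = 686 and Qs = 8·1825 - 1064 = 13536.
Quantity traded falls to 686. At Q = 686 the demand price is (4336 - 686)/2 = 1825 and the supply price is (1064 + 686)/8 = 218.75.
Deadweight loss = ½ · (1825 - 218.75) · (3256 - 686) = ½ · 1606.25 · 2570 = 2064031.25.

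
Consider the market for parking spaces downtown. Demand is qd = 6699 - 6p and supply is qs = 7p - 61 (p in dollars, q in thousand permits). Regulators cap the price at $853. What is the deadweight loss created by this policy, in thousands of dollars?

Without the control the market clears where 6699 - 6p = 7p - 61, i.e. p* = 520 and q* = 3579.
Since 853 is above p* = 520, the ceiling does not bind and the free-market outcome prevails.
Since the control does not bind, no trades are prevented and deadweight loss is zero.

0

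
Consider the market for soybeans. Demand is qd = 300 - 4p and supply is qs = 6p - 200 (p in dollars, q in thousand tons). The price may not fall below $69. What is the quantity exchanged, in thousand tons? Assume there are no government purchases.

24

Equilibrium: 300 - 4p = 6p - 200, so 500 = 10p and p* = 50, q* = 100.
The floor of 69 is above the equilibrium price 50, so it binds.
At p = 69: qd = 300 - 4·69 = 24 and qs = 6·69 - 200 = 214.
The quantity actually transacted is the short side, demand: 24.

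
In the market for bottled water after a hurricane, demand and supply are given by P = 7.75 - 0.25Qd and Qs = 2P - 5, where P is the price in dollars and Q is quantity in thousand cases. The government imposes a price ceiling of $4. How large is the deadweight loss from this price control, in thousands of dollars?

6

Rearranging demand gives Qd = 31 - 4P. Setting quantity demanded equal to quantity supplied, 31 - 4P = 2P - 5, gives P* = 6 and Q* = 7.
The ceiling of 4 is below the equilibrium price 6, so it binds.
At P = 4: Qd = 31 - 4·4 = 15 and Qs = 2·4 - 5 = 3.
Quantity traded falls to 3. At Q = 3 the demand price is (31 - 3)/4 = 7 and the supply price is (5 + 3)/2 = 4.
Deadweight loss = ½ · (7 - 4) · (7 - 3) = ½ · 3 · 4 = 6.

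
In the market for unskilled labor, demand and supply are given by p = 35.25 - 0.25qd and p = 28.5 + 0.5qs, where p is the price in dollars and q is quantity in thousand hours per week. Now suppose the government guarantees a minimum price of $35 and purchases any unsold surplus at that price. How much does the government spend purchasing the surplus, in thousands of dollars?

Rearranging demand gives qd = 141 - 4p; rearranging supply gives qs = 2p - 57. Setting quantity demanded equal to quantity supplied, 141 - 4p = 2p - 57, gives p* = 33 and q* = 9.
Since 35 > 33, the floor is binding.
At p = 35: qd = 141 - 4·35 = 1 and qs = 2·35 - 57 = 13.
Surplus = qs - qd = 12.
Government expenditure = surplus × support price = 12 × 35 = 420.

420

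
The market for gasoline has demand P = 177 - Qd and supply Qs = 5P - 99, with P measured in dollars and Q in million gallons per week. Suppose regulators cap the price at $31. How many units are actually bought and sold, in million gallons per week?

56

Rearranging demand gives Qd = 177 - P. Without the control the market clears where 177 - P = 5P - 99, i.e. P* = 46 and Q* = 131.
Because the ceiling (31) lies below the market-clearing price, it is binding.
At P = 31: Qd = 177 - 31 = 146 and Qs = 5·31 - 99 = 56.
The quantity actually transacted is the short side, supply: 56.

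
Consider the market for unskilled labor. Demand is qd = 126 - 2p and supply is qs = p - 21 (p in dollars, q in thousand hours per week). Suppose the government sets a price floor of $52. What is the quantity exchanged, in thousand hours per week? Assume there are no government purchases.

22

In a free market, 126 - 2p = p - 21 gives the equilibrium p* = 49, q* = 28.
The floor of 52 is above the equilibrium price 49, so it binds.
At p = 52: qd = 126 - 2·52 = 22 and qs = 52 - 21 = 31.
The quantity actually transacted is the short side, demand: 22.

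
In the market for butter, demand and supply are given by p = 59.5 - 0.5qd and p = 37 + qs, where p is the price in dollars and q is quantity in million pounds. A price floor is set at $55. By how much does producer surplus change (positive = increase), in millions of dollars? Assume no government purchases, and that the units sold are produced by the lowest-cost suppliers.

9

Rearranging demand gives qd = 119 - 2p; rearranging supply gives qs = p - 37. Without the control the market clears where 119 - 2p = p - 37, i.e. p* = 52 and q* = 15.
Because the floor (55) lies above the market-clearing price, it is binding.
At p = 55: qd = 119 - 2·55 = 9 and qs = 55 - 37 = 18.
Producer surplus without the control is ½ · (52 - 37) · 15 = 112.5.
With the floor, 9 units are sold at 55. The supply price at q = 9 is 46, so PS = ½ · [(55 - 37) + (55 - 46)] · 9 = 121.5.
Change in producer surplus = 121.5 - 112.5 = 9.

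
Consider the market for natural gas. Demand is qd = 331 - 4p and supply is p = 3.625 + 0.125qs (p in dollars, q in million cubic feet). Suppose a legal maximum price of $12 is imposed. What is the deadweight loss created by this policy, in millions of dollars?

3888

Rearranging supply gives qs = 8p - 29. Setting quantity demanded equal to quantity supplied, 331 - 4p = 8p - 29, gives p* = 30 and q* = 211.
Because the ceiling (12) lies below the market-clearing price, it is binding.
At p = 12: qd = 331 - 4·12 = 283 and qs = 8·12 - 29 = 67.
Quantity traded falls to 67. At q = 67 the demand price is (331 - 67)/4 = 66 and the supply price is (29 + 67)/8 = 12.
Deadweight loss = ½ · (66 - 12) · (211 - 67) = ½ · 54 · 144 = 3888.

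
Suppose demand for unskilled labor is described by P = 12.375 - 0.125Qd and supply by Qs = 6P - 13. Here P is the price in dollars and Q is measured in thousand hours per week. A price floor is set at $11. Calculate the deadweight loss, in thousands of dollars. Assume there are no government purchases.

Rearranging demand gives Qd = 99 - 8P. Setting quantity demanded equal to quantity supplied, 99 - 8P = 6P - 13, gives P* = 8 and Q* = 35.
The floor of 11 is above the equilibrium price 8, so it binds.
At P = 11: Qd = 99 - 8·11 = 11 and Qs = 6·11 - 13 = 53.
Quantity traded falls to 11. At Q = 11 the demand price is (99 - 11)/8 = 11 and the supply price is (13 + 11)/6 = 4.
Deadweight loss = ½ · (11 - 4) · (35 - 11) = ½ · 7 · 24 = 84.

84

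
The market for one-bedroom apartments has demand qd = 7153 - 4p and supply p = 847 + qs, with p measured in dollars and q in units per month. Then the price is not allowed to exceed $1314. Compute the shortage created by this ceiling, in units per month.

1430

Rearranging supply gives qs = p - 847. In a free market, 7153 - 4p = p - 847 gives the equilibrium p* = 1600, q* = 753.
The ceiling of 1314 is below the equilibrium price 1600, so it binds.
At p = 1314: qd = 7153 - 4·1314 = 1897 and qs = 1314 - 847 = 467.
Shortage = qd - qs = 1897 - 467 = 1430.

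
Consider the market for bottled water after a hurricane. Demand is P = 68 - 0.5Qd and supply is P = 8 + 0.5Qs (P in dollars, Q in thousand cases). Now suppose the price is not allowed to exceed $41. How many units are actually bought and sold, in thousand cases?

60

Rearranging demand gives Qd = 136 - 2P; rearranging supply gives Qs = 2P - 16. In a free market, 136 - 2P = 2P - 16 gives the equilibrium P* = 38, Q* = 60.
The ceiling of 41 is above the equilibrium price 38, so it is not binding; the market clears at P* = 38, Q* = 60.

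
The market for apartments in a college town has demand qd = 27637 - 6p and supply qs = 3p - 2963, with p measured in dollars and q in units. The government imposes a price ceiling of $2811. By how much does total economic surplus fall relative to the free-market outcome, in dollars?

In a free market, 27637 - 6p = 3p - 2963 gives the equilibrium p* = 3400, q* = 7237.
Since 2811 < 3400, the ceiling is binding.
At p = 2811: qd = 27637 - 6·2811 = 10771 and qs = 3·2811 - 2963 = 5470.
Quantity traded falls to 5470. At q = 5470 the demand price is (27637 - 5470)/6 = 3694.5 and the supply price is (2963 + 5470)/3 = 2811.
Deadweight loss = ½ · (3694.5 - 2811) · (7237 - 5470) = ½ · 883.5 · 1767 = 780572.25.

780572.25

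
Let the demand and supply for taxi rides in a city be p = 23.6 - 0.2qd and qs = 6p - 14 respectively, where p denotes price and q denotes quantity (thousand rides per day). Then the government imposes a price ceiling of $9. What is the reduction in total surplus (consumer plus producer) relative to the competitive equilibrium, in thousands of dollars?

59.4

Rearranging demand gives qd = 118 - 5p. In a free market, 118 - 5p = 6p - 14 gives the equilibrium p* = 12, q* = 58.
Because the ceiling (9) lies below the market-clearing price, it is binding.
At p = 9: qd = 118 - 5·9 = 73 and qs = 6·9 - 14 = 40.
Quantity traded falls to 40. At q = 40 the demand price is (118 - 40)/5 = 15.6 and the supply price is (14 + 40)/6 = 9.
Deadweight loss = ½ · (15.6 - 9) · (58 - 40) = ½ · 6.6 · 18 = 59.4.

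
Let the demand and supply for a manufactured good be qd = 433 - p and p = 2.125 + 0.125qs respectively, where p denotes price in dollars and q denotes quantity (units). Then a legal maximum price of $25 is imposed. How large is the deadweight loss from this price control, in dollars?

22500

Rearranging supply gives qs = 8p - 17. Without the control the market clears where 433 - p = 8p - 17, i.e. p* = 50 and q* = 383.
Since 25 < 50, the ceiling is binding.
At p = 25: qd = 433 - 25 = 408 and qs = 8·25 - 17 = 183.
Quantity traded falls to 183. At q = 183 the demand price is 433 - 183 = 250 and the supply price is (17 + 183)/8 = 25.
Deadweight loss = ½ · (250 - 25) · (383 - 183) = ½ · 225 · 200 = 22500.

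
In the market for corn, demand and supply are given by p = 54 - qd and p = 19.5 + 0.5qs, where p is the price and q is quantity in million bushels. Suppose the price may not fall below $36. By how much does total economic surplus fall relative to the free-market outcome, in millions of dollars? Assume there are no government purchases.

Rearranging demand gives qd = 54 - p; rearranging supply gives qs = 2p - 39. Setting quantity demanded equal to quantity supplied, 54 - p = 2p - 39, gives p* = 31 and q* = 23.
The floor of 36 is above the equilibrium price 31, so it binds.
At p = 36: qd = 54 - 36 = 18 and qs = 2·36 - 39 = 33.
Quantity traded falls to 18. At q = 18 the demand price is 54 - 18 = 36 and the supply price is (39 + 18)/2 = 28.5.
Deadweight loss = ½ · (36 - 28.5) · (23 - 18) = ½ · 7.5 · 5 = 18.75.

18.75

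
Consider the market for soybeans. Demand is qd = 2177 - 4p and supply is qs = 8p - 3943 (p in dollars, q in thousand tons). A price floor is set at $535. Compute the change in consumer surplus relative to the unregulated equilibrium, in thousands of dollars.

-2175

Equilibrium: 2177 - 4p = 8p - 3943, so 6120 = 12p and p* = 510, q* = 137.
The floor of 535 is above the equilibrium price 510, so it binds.
At p = 535: qd = 2177 - 4·535 = 37 and qs = 8·535 - 3943 = 337.
Consumer surplus without the control is ½ · (544.25 - 510) · 137 = 2346.125.
With the floor, consumers buy 37 units at 535, so CS = ½ · (544.25 - 535) · 37 = 171.125.
Change in consumer surplus = 171.125 - 2346.125 = -2175.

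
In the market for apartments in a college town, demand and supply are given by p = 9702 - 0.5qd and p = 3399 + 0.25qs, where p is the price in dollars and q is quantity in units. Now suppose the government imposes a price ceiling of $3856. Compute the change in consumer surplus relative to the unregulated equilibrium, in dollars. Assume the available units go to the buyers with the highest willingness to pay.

Rearranging demand gives qd = 19404 - 2p; rearranging supply gives qs = 4p - 13596. Without the control the market clears where 19404 - 2p = 4p - 13596, i.e. p* = 5500 and q* = 8404.
Because the ceiling (3856) lies below the market-clearing price, it is binding.
At p = 3856: qd = 19404 - 2·3856 = 11692 and qs = 4·3856 - 13596 = 1828.
Consumer surplus without the control is ½ · (9702 - 5500) · 8404 = 17656804.
With the ceiling, 1828 units are sold at 3856 (assume they go to the highest-value buyers). The demand price at q = 1828 is 8788, so CS = ½ · [(9702 - 3856) + (8788 - 3856)] · 1828 = 9851092.
Change in consumer surplus = 9851092 - 17656804 = -7805712.

-7805712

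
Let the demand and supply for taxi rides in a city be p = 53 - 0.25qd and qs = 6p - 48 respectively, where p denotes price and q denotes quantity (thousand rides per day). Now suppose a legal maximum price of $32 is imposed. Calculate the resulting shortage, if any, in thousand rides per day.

Rearranging demand gives qd = 212 - 4p. Without the control the market clears where 212 - 4p = 6p - 48, i.e. p* = 26 and q* = 108.
The ceiling of 32 is above the equilibrium price 26, so it is not binding; the market clears at p* = 26, q* = 108.
Since the control does not bind, there is no shortage.

0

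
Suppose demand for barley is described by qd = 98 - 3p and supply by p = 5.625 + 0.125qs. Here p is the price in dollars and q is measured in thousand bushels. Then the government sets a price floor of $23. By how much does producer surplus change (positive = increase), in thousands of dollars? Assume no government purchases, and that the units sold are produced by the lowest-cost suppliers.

Rearranging supply gives qs = 8p - 45. Setting quantity demanded equal to quantity supplied, 98 - 3p = 8p - 45, gives p* = 13 and q* = 59.
The floor of 23 is above the equilibrium price 13, so it binds.
At p = 23: qd = 98 - 3·23 = 29 and qs = 8·23 - 45 = 139.
Producer surplus without the control is ½ · (13 - 5.625) · 59 = 217.5625.
With the floor, 29 units are sold at 23. The supply price at q = 29 is 9.25, so PS = ½ · [(23 - 5.625) + (23 - 9.25)] · 29 = 451.3125.
Change in producer surplus = 451.3125 - 217.5625 = 233.75.

233.75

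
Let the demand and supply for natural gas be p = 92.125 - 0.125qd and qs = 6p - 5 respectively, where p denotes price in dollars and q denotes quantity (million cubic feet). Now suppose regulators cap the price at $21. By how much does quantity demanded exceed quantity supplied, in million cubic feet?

Rearranging demand gives qd = 737 - 8p. In a free market, 737 - 8p = 6p - 5 gives the equilibrium p* = 53, q* = 313.
Because the ceiling (21) lies below the market-clearing price, it is binding.
At p = 21: qd = 737 - 8·21 = 569 and qs = 6·21 - 5 = 121.
Shortage = qd - qs = 569 - 121 = 448.

448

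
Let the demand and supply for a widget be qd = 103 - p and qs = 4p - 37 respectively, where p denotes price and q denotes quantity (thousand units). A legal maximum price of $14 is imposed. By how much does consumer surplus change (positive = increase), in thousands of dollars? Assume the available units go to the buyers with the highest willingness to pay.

-1302

In a free market, 103 - p = 4p - 37 gives the equilibrium p* = 28, q* = 75.
The ceiling of 14 is below the equilibrium price 28, so it binds.
At p = 14: qd = 103 - 14 = 89 and qs = 4·14 - 37 = 19.
Consumer surplus without the control is ½ · (103 - 28) · 75 = 2812.5.
With the ceiling, 19 units are sold at 14 (assume they go to the highest-value buyers). The demand price at q = 19 is 84, so CS = ½ · [(103 - 14) + (84 - 14)] · 19 = 1510.5.
Change in consumer surplus = 1510.5 - 2812.5 = -1302.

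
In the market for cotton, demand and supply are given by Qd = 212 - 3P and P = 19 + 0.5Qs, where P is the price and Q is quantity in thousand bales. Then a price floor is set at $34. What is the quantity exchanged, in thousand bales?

Rearranging supply gives Qs = 2P - 38. Setting quantity demanded equal to quantity supplied, 212 - 3P = 2P - 38, gives P* = 50 and Q* = 62.
Since 34 is below P* = 50, the floor does not bind and the free-market outcome prevails.

62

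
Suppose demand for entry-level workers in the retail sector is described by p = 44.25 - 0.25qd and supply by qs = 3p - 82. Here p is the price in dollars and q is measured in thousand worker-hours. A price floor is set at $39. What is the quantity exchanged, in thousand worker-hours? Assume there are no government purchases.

Rearranging demand gives qd = 177 - 4p. Equilibrium: 177 - 4p = 3p - 82, so 259 = 7p and p* = 37, q* = 29.
Because the floor (39) lies above the market-clearing price, it is binding.
At p = 39: qd = 177 - 4·39 = 21 and qs = 3·39 - 82 = 35.
The quantity actually transacted is the short side, demand: 21.

21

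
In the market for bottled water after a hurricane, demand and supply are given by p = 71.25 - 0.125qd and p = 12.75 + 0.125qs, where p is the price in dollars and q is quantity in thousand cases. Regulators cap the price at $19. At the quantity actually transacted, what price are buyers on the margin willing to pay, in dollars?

65

Rearranging demand gives qd = 570 - 8p; rearranging supply gives qs = 8p - 102. Setting quantity demanded equal to quantity supplied, 570 - 8p = 8p - 102, gives p* = 42 and q* = 234.
The ceiling of 19 is below the equilibrium price 42, so it binds.
At p = 19: qd = 570 - 8·19 = 418 and qs = 8·19 - 102 = 50.
Only 50 units reach the market. On the demand curve, the marginal buyer's willingness to pay at q = 50 is (570 - 50)/8 = 65.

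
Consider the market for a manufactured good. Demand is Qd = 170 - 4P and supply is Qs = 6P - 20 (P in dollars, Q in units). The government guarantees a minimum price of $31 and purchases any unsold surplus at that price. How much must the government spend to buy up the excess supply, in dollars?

3720

Equilibrium: 170 - 4P = 6P - 20, so 190 = 10P and P* = 19, Q* = 94.
The floor of 31 is above the equilibrium price 19, so it binds.
At P = 31: Qd = 170 - 4·31 = 46 and Qs = 6·31 - 20 = 166.
Surplus = Qs - Qd = 120.
Government expenditure = surplus × support price = 120 × 31 = 3720.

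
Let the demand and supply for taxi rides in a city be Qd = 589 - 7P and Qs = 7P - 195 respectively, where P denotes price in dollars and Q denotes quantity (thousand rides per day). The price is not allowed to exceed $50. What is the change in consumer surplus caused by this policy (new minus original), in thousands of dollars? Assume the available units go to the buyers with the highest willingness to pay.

In a free market, 589 - 7P = 7P - 195 gives the equilibrium P* = 56, Q* = 197.
Because the ceiling (50) lies below the market-clearing price, it is binding.
At P = 50: Qd = 589 - 7·50 = 239 and Qs = 7·50 - 195 = 155.
Consumer surplus without the control is ½ · (589/7 - 56) · 197 = 38809/14.
With the ceiling, 155 units are sold at 50 (assume they go to the highest-value buyers). The demand price at Q = 155 is 62, so CS = ½ · [(589/7 - 50) + (62 - 50)] · 155 = 50065/14.
Change in consumer surplus = 50065/14 - 38809/14 = 804.

804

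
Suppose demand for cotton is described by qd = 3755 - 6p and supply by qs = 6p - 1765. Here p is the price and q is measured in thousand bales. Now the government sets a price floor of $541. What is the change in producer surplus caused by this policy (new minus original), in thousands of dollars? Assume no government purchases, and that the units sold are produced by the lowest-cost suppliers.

Setting quantity demanded equal to quantity supplied, 3755 - 6p = 6p - 1765, gives p* = 460 and q* = 995.
Since 541 > 460, the floor is binding.
At p = 541: qd = 3755 - 6·541 = 509 and qs = 6·541 - 1765 = 1481.
Producer surplus without the control is ½ · (460 - 1765/6) · 995 = 990025/12.
With the floor, 509 units are sold at 541. The supply price at q = 509 is 379, so PS = ½ · [(541 - 1765/6) + (541 - 379)] · 509 = 1248577/12.
Change in producer surplus = 1248577/12 - 990025/12 = 21546.

21546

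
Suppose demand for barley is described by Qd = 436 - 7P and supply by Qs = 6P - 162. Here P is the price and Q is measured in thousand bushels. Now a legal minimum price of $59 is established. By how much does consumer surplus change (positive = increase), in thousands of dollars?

-890.5

In a free market, 436 - 7P = 6P - 162 gives the equilibrium P* = 46, Q* = 114.
Because the floor (59) lies above the market-clearing price, it is binding.
At P = 59: Qd = 436 - 7·59 = 23 and Qs = 6·59 - 162 = 192.
Consumer surplus without the control is ½ · (436/7 - 46) · 114 = 6498/7.
With the floor, consumers buy 23 units at 59, so CS = ½ · (436/7 - 59) · 23 = 529/14.
Change in consumer surplus = 529/14 - 6498/7 = -890.5.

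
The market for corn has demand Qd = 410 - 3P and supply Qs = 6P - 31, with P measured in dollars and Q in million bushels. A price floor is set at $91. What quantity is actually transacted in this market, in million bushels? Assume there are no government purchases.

Setting quantity demanded equal to quantity supplied, 410 - 3P = 6P - 31, gives P* = 49 and Q* = 263.
Because the floor (91) lies above the market-clearing price, it is binding.
At P = 91: Qd = 410 - 3·91 = 137 and Qs = 6·91 - 31 = 515.
The quantity actually transacted is the short side, demand: 137.

137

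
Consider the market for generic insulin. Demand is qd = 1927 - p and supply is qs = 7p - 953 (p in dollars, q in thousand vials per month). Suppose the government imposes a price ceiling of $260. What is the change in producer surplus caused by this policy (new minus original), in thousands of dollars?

-121700

Setting quantity demanded equal to quantity supplied, 1927 - p = 7p - 953, gives p* = 360 and q* = 1567.
Since 260 < 360, the ceiling is binding.
At p = 260: qd = 1927 - 260 = 1667 and qs = 7·260 - 953 = 867.
Producer surplus without the control is ½ · (360 - 953/7) · 1567 = 2455489/14.
With the ceiling, producers sell 867 units at 260, so PS = ½ · (260 - 953/7) · 867 = 751689/14.
Change in producer surplus = 751689/14 - 2455489/14 = -121700.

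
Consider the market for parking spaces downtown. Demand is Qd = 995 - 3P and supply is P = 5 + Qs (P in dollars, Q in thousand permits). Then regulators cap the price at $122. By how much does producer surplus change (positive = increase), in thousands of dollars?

-23168

Rearranging supply gives Qs = P - 5. Without the control the market clears where 995 - 3P = P - 5, i.e. P* = 250 and Q* = 245.
Since 122 < 250, the ceiling is binding.
At P = 122: Qd = 995 - 3·122 = 629 and Qs = 122 - 5 = 117.
Producer surplus without the control is ½ · (250 - 5) · 245 = 30012.5.
With the ceiling, producers sell 117 units at 122, so PS = ½ · (122 - 5) · 117 = 6844.5.
Change in producer surplus = 6844.5 - 30012.5 = -23168.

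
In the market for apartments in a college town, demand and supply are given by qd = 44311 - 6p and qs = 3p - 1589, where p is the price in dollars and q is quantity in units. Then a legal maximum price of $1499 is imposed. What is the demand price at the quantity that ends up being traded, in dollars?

6900.5

Setting quantity demanded equal to quantity supplied, 44311 - 6p = 3p - 1589, gives p* = 5100 and q* = 13711.
The ceiling of 1499 is below the equilibrium price 5100, so it binds.
At p = 1499: qd = 44311 - 6·1499 = 35317 and qs = 3·1499 - 1589 = 2908.
Only 2908 units reach the market. On the demand curve, the marginal buyer's willingness to pay at q = 2908 is (44311 - 2908)/6 = 6900.5.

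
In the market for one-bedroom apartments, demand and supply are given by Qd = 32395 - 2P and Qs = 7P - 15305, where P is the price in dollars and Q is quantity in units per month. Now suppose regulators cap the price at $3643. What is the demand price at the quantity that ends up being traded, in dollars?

In a free market, 32395 - 2P = 7P - 15305 gives the equilibrium P* = 5300, Q* = 21795.
Since 3643 < 5300, the ceiling is binding.
At P = 3643: Qd = 32395 - 2·3643 = 25109 and Qs = 7·3643 - 15305 = 10196.
Only 10196 units reach the market. On the demand curve, the marginal buyer's willingness to pay at Q = 10196 is (32395 - 10196)/2 = 11099.5.

11099.5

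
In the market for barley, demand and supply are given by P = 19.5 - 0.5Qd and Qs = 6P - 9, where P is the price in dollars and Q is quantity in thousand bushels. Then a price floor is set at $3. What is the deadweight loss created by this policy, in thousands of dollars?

Rearranging demand gives Qd = 39 - 2P. In a free market, 39 - 2P = 6P - 9 gives the equilibrium P* = 6, Q* = 27.
Since 3 is below P* = 6, the floor does not bind and the free-market outcome prevails.
Since the control does not bind, no trades are prevented and deadweight loss is zero.

0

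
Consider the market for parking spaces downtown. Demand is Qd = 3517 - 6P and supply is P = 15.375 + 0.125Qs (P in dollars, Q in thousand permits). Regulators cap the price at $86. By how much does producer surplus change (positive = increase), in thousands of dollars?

-219414

Rearranging supply gives Qs = 8P - 123. In a free market, 3517 - 6P = 8P - 123 gives the equilibrium P* = 260, Q* = 1957.
Since 86 < 260, the ceiling is binding.
At P = 86: Qd = 3517 - 6·86 = 3001 and Qs = 8·86 - 123 = 565.
Producer surplus without the control is ½ · (260 - 15.375) · 1957 = 239365.5625.
With the ceiling, producers sell 565 units at 86, so PS = ½ · (86 - 15.375) · 565 = 19951.5625.
Change in producer surplus = 19951.5625 - 239365.5625 = -219414.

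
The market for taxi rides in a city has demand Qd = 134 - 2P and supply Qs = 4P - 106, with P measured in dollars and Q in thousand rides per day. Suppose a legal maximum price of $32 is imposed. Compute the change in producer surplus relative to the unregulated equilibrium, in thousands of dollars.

Setting quantity demanded equal to quantity supplied, 134 - 2P = 4P - 106, gives P* = 40 and Q* = 54.
Since 32 < 40, the ceiling is binding.
At P = 32: Qd = 134 - 2·32 = 70 and Qs = 4·32 - 106 = 22.
Producer surplus without the control is ½ · (40 - 26.5) · 54 = 364.5.
With the ceiling, producers sell 22 units at 32, so PS = ½ · (32 - 26.5) · 22 = 60.5.
Change in producer surplus = 60.5 - 364.5 = -304.

-304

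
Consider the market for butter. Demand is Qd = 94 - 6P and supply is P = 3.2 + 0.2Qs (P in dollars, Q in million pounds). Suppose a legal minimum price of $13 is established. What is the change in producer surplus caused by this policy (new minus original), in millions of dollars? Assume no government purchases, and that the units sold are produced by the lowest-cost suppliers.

15.6

Rearranging supply gives Qs = 5P - 16. Equilibrium: 94 - 6P = 5P - 16, so 110 = 11P and P* = 10, Q* = 34.
The floor of 13 is above the equilibrium price 10, so it binds.
At P = 13: Qd = 94 - 6·13 = 16 and Qs = 5·13 - 16 = 49.
Producer surplus without the control is ½ · (10 - 3.2) · 34 = 115.6.
With the floor, 16 units are sold at 13. The supply price at Q = 16 is 6.4, so PS = ½ · [(13 - 3.2) + (13 - 6.4)] · 16 = 131.2.
Change in producer surplus = 131.2 - 115.6 = 15.6.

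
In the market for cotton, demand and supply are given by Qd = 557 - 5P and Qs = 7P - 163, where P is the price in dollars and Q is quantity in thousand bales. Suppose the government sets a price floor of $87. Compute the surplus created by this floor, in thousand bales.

Setting quantity demanded equal to quantity supplied, 557 - 5P = 7P - 163, gives P* = 60 and Q* = 257.
Because the floor (87) lies above the market-clearing price, it is binding.
At P = 87: Qd = 557 - 5·87 = 122 and Qs = 7·87 - 163 = 446.
Surplus = Qs - Qd = 446 - 122 = 324.

324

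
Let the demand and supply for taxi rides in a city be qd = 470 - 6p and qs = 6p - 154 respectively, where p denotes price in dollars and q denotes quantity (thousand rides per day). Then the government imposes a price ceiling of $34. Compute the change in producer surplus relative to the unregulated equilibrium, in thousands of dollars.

-1872

Setting quantity demanded equal to quantity supplied, 470 - 6p = 6p - 154, gives p* = 52 and q* = 158.
Since 34 < 52, the ceiling is binding.
At p = 34: qd = 470 - 6·34 = 266 and qs = 6·34 - 154 = 50.
Producer surplus without the control is ½ · (52 - 77/3) · 158 = 6241/3.
With the ceiling, producers sell 50 units at 34, so PS = ½ · (34 - 77/3) · 50 = 625/3.
Change in producer surplus = 625/3 - 6241/3 = -1872.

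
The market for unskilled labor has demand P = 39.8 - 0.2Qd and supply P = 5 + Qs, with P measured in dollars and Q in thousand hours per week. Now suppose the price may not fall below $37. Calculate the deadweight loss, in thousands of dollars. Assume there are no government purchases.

135

Rearranging demand gives Qd = 199 - 5P; rearranging supply gives Qs = P - 5. Without the control the market clears where 199 - 5P = P - 5, i.e. P* = 34 and Q* = 29.
Since 37 > 34, the floor is binding.
At P = 37: Qd = 199 - 5·37 = 14 and Qs = 37 - 5 = 32.
Quantity traded falls to 14. At Q = 14 the demand price is (199 - 14)/5 = 37 and the supply price is 5 + 14 = 19.
Deadweight loss = ½ · (37 - 19) · (29 - 14) = ½ · 18 · 15 = 135.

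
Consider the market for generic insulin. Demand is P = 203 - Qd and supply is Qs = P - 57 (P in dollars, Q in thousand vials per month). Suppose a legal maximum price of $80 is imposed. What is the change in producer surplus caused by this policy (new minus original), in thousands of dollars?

-2400

Rearranging demand gives Qd = 203 - P. In a free market, 203 - P = P - 57 gives the equilibrium P* = 130, Q* = 73.
Because the ceiling (80) lies below the market-clearing price, it is binding.
At P = 80: Qd = 203 - 80 = 123 and Qs = 80 - 57 = 23.
Producer surplus without the control is ½ · (130 - 57) · 73 = 2664.5.
With the ceiling, producers sell 23 units at 80, so PS = ½ · (80 - 57) · 23 = 264.5.
Change in producer surplus = 264.5 - 2664.5 = -2400.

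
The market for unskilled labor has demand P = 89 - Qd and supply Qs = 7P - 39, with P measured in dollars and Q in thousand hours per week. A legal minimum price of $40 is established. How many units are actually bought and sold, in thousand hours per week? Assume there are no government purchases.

49

Rearranging demand gives Qd = 89 - P. Setting quantity demanded equal to quantity supplied, 89 - P = 7P - 39, gives P* = 16 and Q* = 73.
The floor of 40 is above the equilibrium price 16, so it binds.
At P = 40: Qd = 89 - 40 = 49 and Qs = 7·40 - 39 = 241.
The quantity actually transacted is the short side, demand: 49.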